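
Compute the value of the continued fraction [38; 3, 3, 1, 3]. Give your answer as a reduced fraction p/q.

Starting at the tail and folding back:
Start with 3.
1 + 1/(3/1) = 1 + 1/3 = 4/3
3 + 1/(4/3) = 3 + 3/4 = 15/4
3 + 1/(15/4) = 3 + 4/15 = 49/15
38 + 1/(49/15) = 38 + 15/49 = 1877/49

1877/49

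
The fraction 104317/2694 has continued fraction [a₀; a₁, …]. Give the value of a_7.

12

⌊104317/2694⌋ = 38, remainder 1945
⌊2694/1945⌋ = 1, remainder 749
⌊1945/749⌋ = 2, remainder 447
⌊749/447⌋ = 1, remainder 302
⌊447/302⌋ = 1, remainder 145
⌊302/145⌋ = 2, remainder 12
⌊145/12⌋ = 12, remainder 1
⌊12/1⌋ = 12, remainder 0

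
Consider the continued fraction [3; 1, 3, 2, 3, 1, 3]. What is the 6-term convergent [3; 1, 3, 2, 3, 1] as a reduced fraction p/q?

151/40

a_0 = 3: 3/1
a_1 = 1: 4/1
a_2 = 3: 15/4
a_3 = 2: 34/9
a_4 = 3: 117/31
a_5 = 1: 151/40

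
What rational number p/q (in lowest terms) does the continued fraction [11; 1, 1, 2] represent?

Start with 2.
1 + 1/(2/1) = 1 + 1/2 = 3/2
1 + 1/(3/2) = 1 + 2/3 = 5/3
11 + 1/(5/3) = 11 + 3/5 = 58/5

58/5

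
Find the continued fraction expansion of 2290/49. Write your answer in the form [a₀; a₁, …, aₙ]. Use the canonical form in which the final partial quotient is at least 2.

2290 = 46·49 + 36, so a_0 = 46
49 = 1·36 + 13, so a_1 = 1
36 = 2·13 + 10, so a_2 = 2
13 = 1·10 + 3, so a_3 = 1
10 = 3·3 + 1, so a_4 = 3
3 = 3·1 + 0, so a_5 = 3

[46; 1, 2, 1, 3, 3]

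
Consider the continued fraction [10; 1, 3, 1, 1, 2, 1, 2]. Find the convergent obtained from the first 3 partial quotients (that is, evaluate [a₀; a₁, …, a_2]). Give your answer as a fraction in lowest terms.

Start with 3.
1 + 1/(3/1) = 1 + 1/3 = 4/3
10 + 1/(4/3) = 10 + 3/4 = 43/4

43/4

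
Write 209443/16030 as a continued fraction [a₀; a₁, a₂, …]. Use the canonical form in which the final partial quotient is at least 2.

Repeatedly divide and take the remainder:
⌊209443/16030⌋ = 13, remainder 1053
⌊16030/1053⌋ = 15, remainder 235
⌊1053/235⌋ = 4, remainder 113
⌊235/113⌋ = 2, remainder 9
⌊113/9⌋ = 12, remainder 5
⌊9/5⌋ = 1, remainder 4
⌊5/4⌋ = 1, remainder 1
⌊4/1⌋ = 4, remainder 0

[13; 15, 4, 2, 12, 1, 1, 4]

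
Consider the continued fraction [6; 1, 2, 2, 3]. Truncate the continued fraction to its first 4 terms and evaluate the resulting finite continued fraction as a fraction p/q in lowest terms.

a_0 = 6: 6/1
a_1 = 1: 7/1
a_2 = 2: 20/3
a_3 = 2: 47/7

47/7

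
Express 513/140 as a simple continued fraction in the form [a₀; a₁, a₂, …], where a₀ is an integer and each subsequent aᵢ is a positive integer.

513 = 3·140 + 93, so a_0 = 3
140 = 1·93 + 47, so a_1 = 1
93 = 1·47 + 46, so a_2 = 1
47 = 1·46 + 1, so a_3 = 1
46 = 46·1 + 0, so a_4 = 46

[3; 1, 1, 1, 46]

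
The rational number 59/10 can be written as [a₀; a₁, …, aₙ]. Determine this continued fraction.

[5; 1, 9]

59 ÷ 10 → quotient 5, remainder 9
10 ÷ 9 → quotient 1, remainder 1
9 ÷ 1 → quotient 9, remainder 0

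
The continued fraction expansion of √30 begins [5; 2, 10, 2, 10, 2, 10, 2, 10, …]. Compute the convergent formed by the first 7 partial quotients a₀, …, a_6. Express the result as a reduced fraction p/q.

Collapse the nested fraction from the inside out:
Start with 10.
2 + 1/(10/1) = 2 + 1/10 = 21/10
10 + 1/(21/10) = 10 + 10/21 = 220/21
2 + 1/(220/21) = 2 + 21/220 = 461/220
10 + 1/(461/220) = 10 + 220/461 = 4830/461
2 + 1/(4830/461) = 2 + 461/4830 = 10121/4830
5 + 1/(10121/4830) = 5 + 4830/10121 = 55435/10121

55435/10121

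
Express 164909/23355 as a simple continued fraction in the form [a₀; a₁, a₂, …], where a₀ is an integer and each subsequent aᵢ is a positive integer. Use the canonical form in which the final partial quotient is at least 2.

[7; 16, 2, 2, 40, 3, 2]

164909 ÷ 23355 → quotient 7, remainder 1424
23355 ÷ 1424 → quotient 16, remainder 571
1424 ÷ 571 → quotient 2, remainder 282
571 ÷ 282 → quotient 2, remainder 7
282 ÷ 7 → quotient 40, remainder 2
7 ÷ 2 → quotient 3, remainder 1
2 ÷ 1 → quotient 2, remainder 0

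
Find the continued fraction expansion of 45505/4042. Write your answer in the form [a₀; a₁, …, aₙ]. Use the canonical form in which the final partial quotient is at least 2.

[11; 3, 1, 7, 43, 3]

45505 ÷ 4042 → quotient 11, remainder 1043
4042 ÷ 1043 → quotient 3, remainder 913
1043 ÷ 913 → quotient 1, remainder 130
913 ÷ 130 → quotient 7, remainder 3
130 ÷ 3 → quotient 43, remainder 1
3 ÷ 1 → quotient 3, remainder 0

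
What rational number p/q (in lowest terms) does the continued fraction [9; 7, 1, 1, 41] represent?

5690/623

a_0 = 9: 9/1
a_1 = 7: 64/7
a_2 = 1: 73/8
a_3 = 1: 137/15
a_4 = 41: 5690/623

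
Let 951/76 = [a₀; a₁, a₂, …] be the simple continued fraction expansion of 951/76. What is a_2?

1

951 ÷ 76 → quotient 12, remainder 39
76 ÷ 39 → quotient 1, remainder 37
39 ÷ 37 → quotient 1, remainder 2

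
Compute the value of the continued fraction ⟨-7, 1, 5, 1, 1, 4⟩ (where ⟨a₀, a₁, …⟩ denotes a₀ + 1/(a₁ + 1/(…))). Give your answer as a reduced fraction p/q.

-363/59

a_0 = -7: -7/1
a_1 = 1: -6/1
a_2 = 5: -37/6
a_3 = 1: -43/7
a_4 = 1: -80/13
a_5 = 4: -363/59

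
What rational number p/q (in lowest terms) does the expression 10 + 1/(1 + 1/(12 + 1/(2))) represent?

Start with 2.
12 + 1/(2/1) = 12 + 1/2 = 25/2
1 + 1/(25/2) = 1 + 2/25 = 27/25
10 + 1/(27/25) = 10 + 25/27 = 295/27

295/27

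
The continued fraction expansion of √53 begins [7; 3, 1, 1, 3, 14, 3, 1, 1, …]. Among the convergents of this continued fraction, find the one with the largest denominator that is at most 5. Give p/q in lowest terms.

List convergents until the denominator exceeds the bound:
a_0 = 7: 7/1  (≤ bound)
a_1 = 3: 22/3  (≤ bound)
a_2 = 1: 29/4  (≤ bound)
a_3 = 1: 51/7  (> 5, stop)

29/4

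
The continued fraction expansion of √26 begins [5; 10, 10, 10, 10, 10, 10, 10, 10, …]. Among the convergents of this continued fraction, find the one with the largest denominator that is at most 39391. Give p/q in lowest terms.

a_0 = 5: 5/1  (≤ bound)
a_1 = 10: 51/10  (≤ bound)
a_2 = 10: 515/101  (≤ bound)
a_3 = 10: 5201/1020  (≤ bound)
a_4 = 10: 52525/10301  (≤ bound)
a_5 = 10: 530451/104030  (> 39391, stop)

52525/10301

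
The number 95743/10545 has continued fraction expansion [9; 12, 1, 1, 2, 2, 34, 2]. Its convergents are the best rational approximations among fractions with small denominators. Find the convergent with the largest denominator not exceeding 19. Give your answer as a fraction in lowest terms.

a_0 = 9: 9/1  (≤ bound)
a_1 = 12: 109/12  (≤ bound)
a_2 = 1: 118/13  (≤ bound)
a_3 = 1: 227/25  (> 19, stop)

118/13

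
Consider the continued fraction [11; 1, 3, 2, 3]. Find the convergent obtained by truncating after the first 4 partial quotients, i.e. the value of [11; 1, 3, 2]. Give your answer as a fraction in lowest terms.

Start with 2.
3 + 1/(2/1) = 3 + 1/2 = 7/2
1 + 1/(7/2) = 1 + 2/7 = 9/7
11 + 1/(9/7) = 11 + 7/9 = 106/9

106/9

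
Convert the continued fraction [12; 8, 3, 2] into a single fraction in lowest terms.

Collapse the nested fraction from the inside out:
Start with 2.
3 + 1/(2/1) = 3 + 1/2 = 7/2
8 + 1/(7/2) = 8 + 2/7 = 58/7
12 + 1/(58/7) = 12 + 7/58 = 703/58

703/58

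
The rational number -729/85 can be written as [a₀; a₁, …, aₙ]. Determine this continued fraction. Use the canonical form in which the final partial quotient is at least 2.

[-9; 2, 2, 1, 3, 3]

-729 = -9·85 + 36, so a_0 = -9
85 = 2·36 + 13, so a_1 = 2
36 = 2·13 + 10, so a_2 = 2
13 = 1·10 + 3, so a_3 = 1
10 = 3·3 + 1, so a_4 = 3
3 = 3·1 + 0, so a_5 = 3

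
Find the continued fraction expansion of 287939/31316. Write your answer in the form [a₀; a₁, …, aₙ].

Apply division with remainder until the remainder is 0:
⌊287939/31316⌋ = 9, remainder 6095
⌊31316/6095⌋ = 5, remainder 841
⌊6095/841⌋ = 7, remainder 208
⌊841/208⌋ = 4, remainder 9
⌊208/9⌋ = 23, remainder 1
⌊9/1⌋ = 9, remainder 0

[9; 5, 7, 4, 23, 9]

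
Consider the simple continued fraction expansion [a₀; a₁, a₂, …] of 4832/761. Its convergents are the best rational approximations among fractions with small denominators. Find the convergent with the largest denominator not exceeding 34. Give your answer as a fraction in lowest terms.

127/20

List convergents until the denominator exceeds the bound:
a_0 = 6: 6/1  (≤ bound)
a_1 = 2: 13/2  (≤ bound)
a_2 = 1: 19/3  (≤ bound)
a_3 = 6: 127/20  (≤ bound)
a_4 = 5: 654/103  (> 34, stop)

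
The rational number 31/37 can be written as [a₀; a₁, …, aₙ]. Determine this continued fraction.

31 ÷ 37 → quotient 0, remainder 31
37 ÷ 31 → quotient 1, remainder 6
31 ÷ 6 → quotient 5, remainder 1
6 ÷ 1 → quotient 6, remainder 0

[0; 1, 5, 6]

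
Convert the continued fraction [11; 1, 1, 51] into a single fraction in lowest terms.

a_0 = 11: 11/1
a_1 = 1: 12/1
a_2 = 1: 23/2
a_3 = 51: 1185/103

1185/103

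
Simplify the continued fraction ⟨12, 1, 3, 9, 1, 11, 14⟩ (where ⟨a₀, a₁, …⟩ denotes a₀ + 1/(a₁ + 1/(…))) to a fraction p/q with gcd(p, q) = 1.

Start with 14.
11 + 1/(14/1) = 11 + 1/14 = 155/14
1 + 1/(155/14) = 1 + 14/155 = 169/155
9 + 1/(169/155) = 9 + 155/169 = 1676/169
3 + 1/(1676/169) = 3 + 169/1676 = 5197/1676
1 + 1/(5197/1676) = 1 + 1676/5197 = 6873/5197
12 + 1/(6873/5197) = 12 + 5197/6873 = 87673/6873

87673/6873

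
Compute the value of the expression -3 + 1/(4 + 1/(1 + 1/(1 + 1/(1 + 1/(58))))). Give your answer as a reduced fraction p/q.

-2287/821

a_0 = -3: -3/1
a_1 = 4: -11/4
a_2 = 1: -14/5
a_3 = 1: -25/9
a_4 = 1: -39/14
a_5 = 58: -2287/821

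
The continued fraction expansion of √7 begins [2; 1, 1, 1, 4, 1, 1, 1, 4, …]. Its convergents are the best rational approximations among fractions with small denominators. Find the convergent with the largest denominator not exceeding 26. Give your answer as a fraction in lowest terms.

45/17

List convergents until the denominator exceeds the bound:
a_0 = 2: 2/1  (≤ bound)
a_1 = 1: 3/1  (≤ bound)
a_2 = 1: 5/2  (≤ bound)
a_3 = 1: 8/3  (≤ bound)
a_4 = 4: 37/14  (≤ bound)
a_5 = 1: 45/17  (≤ bound)
a_6 = 1: 82/31  (> 26, stop)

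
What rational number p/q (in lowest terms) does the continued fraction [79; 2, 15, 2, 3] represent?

17725/223

Use the convergent recurrence hₖ = aₖ·hₖ₋₁ + hₖ₋₂ (and likewise for the denominators kₖ):
a_0 = 79: 79/1
a_1 = 2: 159/2
a_2 = 15: 2464/31
a_3 = 2: 5087/64
a_4 = 3: 17725/223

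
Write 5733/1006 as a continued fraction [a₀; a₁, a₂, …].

5733 ÷ 1006 → quotient 5, remainder 703
1006 ÷ 703 → quotient 1, remainder 303
703 ÷ 303 → quotient 2, remainder 97
303 ÷ 97 → quotient 3, remainder 12
97 ÷ 12 → quotient 8, remainder 1
12 ÷ 1 → quotient 12, remainder 0

[5; 1, 2, 3, 8, 12]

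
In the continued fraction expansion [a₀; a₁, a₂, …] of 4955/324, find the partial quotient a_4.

4955 ÷ 324 → quotient 15, remainder 95
324 ÷ 95 → quotient 3, remainder 39
95 ÷ 39 → quotient 2, remainder 17
39 ÷ 17 → quotient 2, remainder 5
17 ÷ 5 → quotient 3, remainder 2

3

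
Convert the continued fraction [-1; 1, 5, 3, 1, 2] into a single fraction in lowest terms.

Start with 2.
1 + 1/(2/1) = 1 + 1/2 = 3/2
3 + 1/(3/2) = 3 + 2/3 = 11/3
5 + 1/(11/3) = 5 + 3/11 = 58/11
1 + 1/(58/11) = 1 + 11/58 = 69/58
-1 + 1/(69/58) = -1 + 58/69 = -11/69

-11/69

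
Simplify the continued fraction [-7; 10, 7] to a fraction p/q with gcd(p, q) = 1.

-490/71

a_0 = -7: -7/1
a_1 = 10: -69/10
a_2 = 7: -490/71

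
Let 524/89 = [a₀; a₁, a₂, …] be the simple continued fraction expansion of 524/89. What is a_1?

1

⌊524/89⌋ = 5, remainder 79
⌊89/79⌋ = 1, remainder 10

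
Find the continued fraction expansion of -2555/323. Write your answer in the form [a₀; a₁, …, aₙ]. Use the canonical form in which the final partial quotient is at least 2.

-2555 = -8·323 + 29, so a_0 = -8
323 = 11·29 + 4, so a_1 = 11
29 = 7·4 + 1, so a_2 = 7
4 = 4·1 + 0, so a_3 = 4

[-8; 11, 7, 4]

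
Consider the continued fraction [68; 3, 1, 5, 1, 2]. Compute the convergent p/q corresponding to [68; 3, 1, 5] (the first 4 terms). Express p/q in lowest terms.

1570/23

Start with 5.
1 + 1/(5/1) = 1 + 1/5 = 6/5
3 + 1/(6/5) = 3 + 5/6 = 23/6
68 + 1/(23/6) = 68 + 6/23 = 1570/23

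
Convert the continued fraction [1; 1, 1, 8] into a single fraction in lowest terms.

Starting at the tail and folding back:
Start with 8.
1 + 1/(8/1) = 1 + 1/8 = 9/8
1 + 1/(9/8) = 1 + 8/9 = 17/9
1 + 1/(17/9) = 1 + 9/17 = 26/17

26/17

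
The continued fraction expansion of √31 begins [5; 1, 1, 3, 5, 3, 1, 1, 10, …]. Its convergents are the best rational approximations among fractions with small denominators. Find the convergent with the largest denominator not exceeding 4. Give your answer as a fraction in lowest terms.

11/2

a_0 = 5: 5/1  (≤ bound)
a_1 = 1: 6/1  (≤ bound)
a_2 = 1: 11/2  (≤ bound)
a_3 = 3: 39/7  (> 4, stop)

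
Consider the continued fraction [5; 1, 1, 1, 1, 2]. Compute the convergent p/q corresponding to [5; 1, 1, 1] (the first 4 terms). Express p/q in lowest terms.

17/3

a_0 = 5: 5/1
a_1 = 1: 6/1
a_2 = 1: 11/2
a_3 = 1: 17/3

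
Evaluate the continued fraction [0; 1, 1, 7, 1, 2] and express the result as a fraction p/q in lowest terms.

a_0 = 0: 0/1
a_1 = 1: 1/1
a_2 = 1: 1/2
a_3 = 7: 8/15
a_4 = 1: 9/17
a_5 = 2: 26/49

26/49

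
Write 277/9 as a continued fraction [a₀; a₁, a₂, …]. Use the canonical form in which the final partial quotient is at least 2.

[30; 1, 3, 2]

277 ÷ 9 → quotient 30, remainder 7
9 ÷ 7 → quotient 1, remainder 2
7 ÷ 2 → quotient 3, remainder 1
2 ÷ 1 → quotient 2, remainder 0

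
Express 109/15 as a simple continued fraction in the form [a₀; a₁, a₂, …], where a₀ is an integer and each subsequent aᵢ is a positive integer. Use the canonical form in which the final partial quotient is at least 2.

Apply division with remainder until the remainder is 0:
109 = 7·15 + 4, so a_0 = 7
15 = 3·4 + 3, so a_1 = 3
4 = 1·3 + 1, so a_2 = 1
3 = 3·1 + 0, so a_3 = 3

[7; 3, 1, 3]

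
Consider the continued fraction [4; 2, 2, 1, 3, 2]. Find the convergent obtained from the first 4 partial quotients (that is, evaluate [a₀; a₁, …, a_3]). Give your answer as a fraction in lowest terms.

31/7

a_0 = 4: 4/1
a_1 = 2: 9/2
a_2 = 2: 22/5
a_3 = 1: 31/7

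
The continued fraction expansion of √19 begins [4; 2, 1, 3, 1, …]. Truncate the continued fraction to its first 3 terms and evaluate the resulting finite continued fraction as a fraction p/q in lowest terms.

13/3

Starting at the tail and folding back:
Start with 1.
2 + 1/(1/1) = 2 + 1/1 = 3/1
4 + 1/(3/1) = 4 + 1/3 = 13/3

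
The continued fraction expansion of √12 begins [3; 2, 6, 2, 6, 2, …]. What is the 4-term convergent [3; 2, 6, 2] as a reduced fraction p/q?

97/28

Start with 2.
6 + 1/(2/1) = 6 + 1/2 = 13/2
2 + 1/(13/2) = 2 + 2/13 = 28/13
3 + 1/(28/13) = 3 + 13/28 = 97/28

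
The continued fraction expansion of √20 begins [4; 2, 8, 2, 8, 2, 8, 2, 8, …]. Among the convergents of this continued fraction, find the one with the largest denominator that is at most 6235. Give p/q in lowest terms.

a_0 = 4: 4/1  (≤ bound)
a_1 = 2: 9/2  (≤ bound)
a_2 = 8: 76/17  (≤ bound)
a_3 = 2: 161/36  (≤ bound)
a_4 = 8: 1364/305  (≤ bound)
a_5 = 2: 2889/646  (≤ bound)
a_6 = 8: 24476/5473  (≤ bound)
a_7 = 2: 51841/11592  (> 6235, stop)

24476/5473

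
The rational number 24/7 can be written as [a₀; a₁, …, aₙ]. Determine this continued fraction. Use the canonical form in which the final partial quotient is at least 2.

Apply division with remainder until the remainder is 0:
24 ÷ 7 → quotient 3, remainder 3
7 ÷ 3 → quotient 2, remainder 1
3 ÷ 1 → quotient 3, remainder 0

[3; 2, 3]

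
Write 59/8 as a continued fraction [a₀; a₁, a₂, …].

[7; 2, 1, 2]

59 = 7·8 + 3, so a_0 = 7
8 = 2·3 + 2, so a_1 = 2
3 = 1·2 + 1, so a_2 = 1
2 = 2·1 + 0, so a_3 = 2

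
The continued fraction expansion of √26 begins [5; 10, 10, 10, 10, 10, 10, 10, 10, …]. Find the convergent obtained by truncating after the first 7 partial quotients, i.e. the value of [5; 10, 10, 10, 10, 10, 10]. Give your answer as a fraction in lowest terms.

5357035/1050601

Use the convergent recurrence hₖ = aₖ·hₖ₋₁ + hₖ₋₂ (and likewise for the denominators kₖ):
a_0 = 5: 5/1
a_1 = 10: 51/10
a_2 = 10: 515/101
a_3 = 10: 5201/1020
a_4 = 10: 52525/10301
a_5 = 10: 530451/104030
a_6 = 10: 5357035/1050601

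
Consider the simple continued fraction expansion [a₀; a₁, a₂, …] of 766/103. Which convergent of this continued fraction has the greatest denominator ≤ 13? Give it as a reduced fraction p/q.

a_0 = 7: 7/1  (≤ bound)
a_1 = 2: 15/2  (≤ bound)
a_2 = 3: 52/7  (≤ bound)
a_3 = 2: 119/16  (> 13, stop)

52/7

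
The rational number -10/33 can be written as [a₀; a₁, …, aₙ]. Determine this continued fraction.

Apply division with remainder until the remainder is 0:
-10 ÷ 33 → quotient -1, remainder 23
33 ÷ 23 → quotient 1, remainder 10
23 ÷ 10 → quotient 2, remainder 3
10 ÷ 3 → quotient 3, remainder 1
3 ÷ 1 → quotient 3, remainder 0

[-1; 1, 2, 3, 3]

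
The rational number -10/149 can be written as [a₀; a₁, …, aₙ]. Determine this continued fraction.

Run the Euclidean algorithm, recording each quotient:
-10 = -1·149 + 139, so a_0 = -1
149 = 1·139 + 10, so a_1 = 1
139 = 13·10 + 9, so a_2 = 13
10 = 1·9 + 1, so a_3 = 1
9 = 9·1 + 0, so a_4 = 9

[-1; 1, 13, 1, 9]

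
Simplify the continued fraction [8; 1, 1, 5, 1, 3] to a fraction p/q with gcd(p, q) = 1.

427/50

a_0 = 8: 8/1
a_1 = 1: 9/1
a_2 = 1: 17/2
a_3 = 5: 94/11
a_4 = 1: 111/13
a_5 = 3: 427/50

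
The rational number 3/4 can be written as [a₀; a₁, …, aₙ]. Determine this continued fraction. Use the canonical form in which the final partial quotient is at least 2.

[0; 1, 3]

⌊3/4⌋ = 0, remainder 3
⌊4/3⌋ = 1, remainder 1
⌊3/1⌋ = 3, remainder 0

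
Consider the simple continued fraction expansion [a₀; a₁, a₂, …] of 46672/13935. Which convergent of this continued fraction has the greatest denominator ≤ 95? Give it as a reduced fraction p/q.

List convergents until the denominator exceeds the bound:
a_0 = 3: 3/1  (≤ bound)
a_1 = 2: 7/2  (≤ bound)
a_2 = 1: 10/3  (≤ bound)
a_3 = 6: 67/20  (≤ bound)
a_4 = 3: 211/63  (≤ bound)
a_5 = 4: 911/272  (> 95, stop)

211/63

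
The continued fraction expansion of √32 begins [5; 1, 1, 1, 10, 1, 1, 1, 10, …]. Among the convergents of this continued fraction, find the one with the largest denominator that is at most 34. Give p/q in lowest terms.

181/32

List convergents until the denominator exceeds the bound:
a_0 = 5: 5/1  (≤ bound)
a_1 = 1: 6/1  (≤ bound)
a_2 = 1: 11/2  (≤ bound)
a_3 = 1: 17/3  (≤ bound)
a_4 = 10: 181/32  (≤ bound)
a_5 = 1: 198/35  (> 34, stop)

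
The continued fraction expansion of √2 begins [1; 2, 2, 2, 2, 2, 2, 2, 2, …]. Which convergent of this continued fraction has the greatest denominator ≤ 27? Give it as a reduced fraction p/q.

List convergents until the denominator exceeds the bound:
a_0 = 1: 1/1  (≤ bound)
a_1 = 2: 3/2  (≤ bound)
a_2 = 2: 7/5  (≤ bound)
a_3 = 2: 17/12  (≤ bound)
a_4 = 2: 41/29  (> 27, stop)

17/12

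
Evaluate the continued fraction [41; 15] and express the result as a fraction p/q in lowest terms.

Use the convergent recurrence hₖ = aₖ·hₖ₋₁ + hₖ₋₂ (and likewise for the denominators kₖ):
a_0 = 41: 41/1
a_1 = 15: 616/15

616/15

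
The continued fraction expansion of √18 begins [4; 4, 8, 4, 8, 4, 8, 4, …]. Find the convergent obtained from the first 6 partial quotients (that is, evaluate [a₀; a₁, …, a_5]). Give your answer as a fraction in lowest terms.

19601/4620

Start with 4.
8 + 1/(4/1) = 8 + 1/4 = 33/4
4 + 1/(33/4) = 4 + 4/33 = 136/33
8 + 1/(136/33) = 8 + 33/136 = 1121/136
4 + 1/(1121/136) = 4 + 136/1121 = 4620/1121
4 + 1/(4620/1121) = 4 + 1121/4620 = 19601/4620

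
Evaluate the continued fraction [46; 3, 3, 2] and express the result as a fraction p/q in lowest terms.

Start with 2.
3 + 1/(2/1) = 3 + 1/2 = 7/2
3 + 1/(7/2) = 3 + 2/7 = 23/7
46 + 1/(23/7) = 46 + 7/23 = 1065/23

1065/23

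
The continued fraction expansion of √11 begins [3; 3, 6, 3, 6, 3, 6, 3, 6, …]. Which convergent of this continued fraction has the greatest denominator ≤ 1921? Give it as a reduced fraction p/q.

3970/1197

a_0 = 3: 3/1  (≤ bound)
a_1 = 3: 10/3  (≤ bound)
a_2 = 6: 63/19  (≤ bound)
a_3 = 3: 199/60  (≤ bound)
a_4 = 6: 1257/379  (≤ bound)
a_5 = 3: 3970/1197  (≤ bound)
a_6 = 6: 25077/7561  (> 1921, stop)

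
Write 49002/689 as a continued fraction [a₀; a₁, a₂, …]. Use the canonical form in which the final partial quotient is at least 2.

[71; 8, 3, 3, 8]

Repeatedly divide and take the remainder:
⌊49002/689⌋ = 71, remainder 83
⌊689/83⌋ = 8, remainder 25
⌊83/25⌋ = 3, remainder 8
⌊25/8⌋ = 3, remainder 1
⌊8/1⌋ = 8, remainder 0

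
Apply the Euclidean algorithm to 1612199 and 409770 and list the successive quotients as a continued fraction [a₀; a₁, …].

[3; 1, 14, 4, 9, 1, 11, 55]

1612199 = 3·409770 + 382889, so a_0 = 3
409770 = 1·382889 + 26881, so a_1 = 1
382889 = 14·26881 + 6555, so a_2 = 14
26881 = 4·6555 + 661, so a_3 = 4
6555 = 9·661 + 606, so a_4 = 9
661 = 1·606 + 55, so a_5 = 1
606 = 11·55 + 1, so a_6 = 11
55 = 55·1 + 0, so a_7 = 55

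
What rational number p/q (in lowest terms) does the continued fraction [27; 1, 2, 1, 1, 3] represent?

693/25

a_0 = 27: 27/1
a_1 = 1: 28/1
a_2 = 2: 83/3
a_3 = 1: 111/4
a_4 = 1: 194/7
a_5 = 3: 693/25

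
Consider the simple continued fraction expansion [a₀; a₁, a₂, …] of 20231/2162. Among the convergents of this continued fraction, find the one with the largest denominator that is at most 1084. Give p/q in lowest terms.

a_0 = 9: 9/1  (≤ bound)
a_1 = 2: 19/2  (≤ bound)
a_2 = 1: 28/3  (≤ bound)
a_3 = 3: 103/11  (≤ bound)
a_4 = 1: 131/14  (≤ bound)
a_5 = 12: 1675/179  (≤ bound)
a_6 = 12: 20231/2162  (> 1084, stop)

1675/179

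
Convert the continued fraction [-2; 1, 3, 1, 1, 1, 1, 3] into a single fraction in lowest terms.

Collapse the nested fraction from the inside out:
Start with 3.
1 + 1/(3/1) = 1 + 1/3 = 4/3
1 + 1/(4/3) = 1 + 3/4 = 7/4
1 + 1/(7/4) = 1 + 4/7 = 11/7
1 + 1/(11/7) = 1 + 7/11 = 18/11
3 + 1/(18/11) = 3 + 11/18 = 65/18
1 + 1/(65/18) = 1 + 18/65 = 83/65
-2 + 1/(83/65) = -2 + 65/83 = -101/83

-101/83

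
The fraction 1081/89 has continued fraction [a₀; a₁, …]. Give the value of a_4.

Run the Euclidean algorithm, recording each quotient:
1081 ÷ 89 → quotient 12, remainder 13
89 ÷ 13 → quotient 6, remainder 11
13 ÷ 11 → quotient 1, remainder 2
11 ÷ 2 → quotient 5, remainder 1
2 ÷ 1 → quotient 2, remainder 0

2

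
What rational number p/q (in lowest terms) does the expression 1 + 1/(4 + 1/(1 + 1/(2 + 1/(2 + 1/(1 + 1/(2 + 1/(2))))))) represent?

365/301

a_0 = 1: 1/1
a_1 = 4: 5/4
a_2 = 1: 6/5
a_3 = 2: 17/14
a_4 = 2: 40/33
a_5 = 1: 57/47
a_6 = 2: 154/127
a_7 = 2: 365/301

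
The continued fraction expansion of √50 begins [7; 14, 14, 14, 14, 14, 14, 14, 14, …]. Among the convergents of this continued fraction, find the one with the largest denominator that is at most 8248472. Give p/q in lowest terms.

54608393/7722793

a_0 = 7: 7/1  (≤ bound)
a_1 = 14: 99/14  (≤ bound)
a_2 = 14: 1393/197  (≤ bound)
a_3 = 14: 19601/2772  (≤ bound)
a_4 = 14: 275807/39005  (≤ bound)
a_5 = 14: 3880899/548842  (≤ bound)
a_6 = 14: 54608393/7722793  (≤ bound)
a_7 = 14: 768398401/108667944  (> 8248472, stop)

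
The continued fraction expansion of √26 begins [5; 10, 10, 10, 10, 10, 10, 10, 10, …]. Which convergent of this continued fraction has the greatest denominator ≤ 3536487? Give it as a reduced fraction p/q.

List convergents until the denominator exceeds the bound:
a_0 = 5: 5/1  (≤ bound)
a_1 = 10: 51/10  (≤ bound)
a_2 = 10: 515/101  (≤ bound)
a_3 = 10: 5201/1020  (≤ bound)
a_4 = 10: 52525/10301  (≤ bound)
a_5 = 10: 530451/104030  (≤ bound)
a_6 = 10: 5357035/1050601  (≤ bound)
a_7 = 10: 54100801/10610040  (> 3536487, stop)

5357035/1050601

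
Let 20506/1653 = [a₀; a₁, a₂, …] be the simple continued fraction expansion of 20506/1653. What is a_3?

7

Repeatedly divide and take the remainder:
20506 ÷ 1653 → quotient 12, remainder 670
1653 ÷ 670 → quotient 2, remainder 313
670 ÷ 313 → quotient 2, remainder 44
313 ÷ 44 → quotient 7, remainder 5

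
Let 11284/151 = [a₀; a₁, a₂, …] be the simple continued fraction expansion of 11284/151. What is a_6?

Apply division with remainder until the remainder is 0:
11284 = 74·151 + 110, so a_0 = 74
151 = 1·110 + 41, so a_1 = 1
110 = 2·41 + 28, so a_2 = 2
41 = 1·28 + 13, so a_3 = 1
28 = 2·13 + 2, so a_4 = 2
13 = 6·2 + 1, so a_5 = 6
2 = 2·1 + 0, so a_6 = 2

2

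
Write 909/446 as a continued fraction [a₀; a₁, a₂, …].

909 ÷ 446 → quotient 2, remainder 17
446 ÷ 17 → quotient 26, remainder 4
17 ÷ 4 → quotient 4, remainder 1
4 ÷ 1 → quotient 4, remainder 0

[2; 26, 4, 4]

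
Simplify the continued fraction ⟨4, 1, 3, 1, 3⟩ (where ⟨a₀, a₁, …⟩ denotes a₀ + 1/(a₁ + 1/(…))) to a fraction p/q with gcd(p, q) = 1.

91/19

Start with 3.
1 + 1/(3/1) = 1 + 1/3 = 4/3
3 + 1/(4/3) = 3 + 3/4 = 15/4
1 + 1/(15/4) = 1 + 4/15 = 19/15
4 + 1/(19/15) = 4 + 15/19 = 91/19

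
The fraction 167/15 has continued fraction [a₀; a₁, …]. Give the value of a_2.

2

167 ÷ 15 → quotient 11, remainder 2
15 ÷ 2 → quotient 7, remainder 1
2 ÷ 1 → quotient 2, remainder 0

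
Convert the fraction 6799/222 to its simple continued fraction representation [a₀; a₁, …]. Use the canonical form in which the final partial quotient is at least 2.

[30; 1, 1, 1, 2, 13, 2]

Apply division with remainder until the remainder is 0:
6799 ÷ 222 → quotient 30, remainder 139
222 ÷ 139 → quotient 1, remainder 83
139 ÷ 83 → quotient 1, remainder 56
83 ÷ 56 → quotient 1, remainder 27
56 ÷ 27 → quotient 2, remainder 2
27 ÷ 2 → quotient 13, remainder 1
2 ÷ 1 → quotient 2, remainder 0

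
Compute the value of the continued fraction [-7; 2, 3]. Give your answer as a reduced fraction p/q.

-46/7

Start with 3.
2 + 1/(3/1) = 2 + 1/3 = 7/3
-7 + 1/(7/3) = -7 + 3/7 = -46/7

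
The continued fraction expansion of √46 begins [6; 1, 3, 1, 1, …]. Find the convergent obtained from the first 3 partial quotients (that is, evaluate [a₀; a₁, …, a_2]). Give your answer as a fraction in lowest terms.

27/4

Start with 3.
1 + 1/(3/1) = 1 + 1/3 = 4/3
6 + 1/(4/3) = 6 + 3/4 = 27/4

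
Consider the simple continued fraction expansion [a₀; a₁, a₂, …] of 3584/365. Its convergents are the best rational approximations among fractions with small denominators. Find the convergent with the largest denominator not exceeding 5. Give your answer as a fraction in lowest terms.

a_0 = 9: 9/1  (≤ bound)
a_1 = 1: 10/1  (≤ bound)
a_2 = 4: 49/5  (≤ bound)
a_3 = 1: 59/6  (> 5, stop)

49/5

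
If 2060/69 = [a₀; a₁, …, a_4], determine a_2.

2060 = 29·69 + 59, so a_0 = 29
69 = 1·59 + 10, so a_1 = 1
59 = 5·10 + 9, so a_2 = 5

5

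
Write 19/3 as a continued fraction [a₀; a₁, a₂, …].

Apply division with remainder until the remainder is 0:
19 ÷ 3 → quotient 6, remainder 1
3 ÷ 1 → quotient 3, remainder 0

[6; 3]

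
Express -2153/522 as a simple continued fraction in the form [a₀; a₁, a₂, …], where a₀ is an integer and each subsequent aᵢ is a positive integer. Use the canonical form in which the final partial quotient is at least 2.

[-5; 1, 7, 32, 2]

-2153 ÷ 522 → quotient -5, remainder 457
522 ÷ 457 → quotient 1, remainder 65
457 ÷ 65 → quotient 7, remainder 2
65 ÷ 2 → quotient 32, remainder 1
2 ÷ 1 → quotient 2, remainder 0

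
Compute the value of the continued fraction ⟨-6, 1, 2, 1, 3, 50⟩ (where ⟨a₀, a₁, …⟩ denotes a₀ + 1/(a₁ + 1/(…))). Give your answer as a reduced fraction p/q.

Use the convergent recurrence hₖ = aₖ·hₖ₋₁ + hₖ₋₂ (and likewise for the denominators kₖ):
a_0 = -6: -6/1
a_1 = 1: -5/1
a_2 = 2: -16/3
a_3 = 1: -21/4
a_4 = 3: -79/15
a_5 = 50: -3971/754

-3971/754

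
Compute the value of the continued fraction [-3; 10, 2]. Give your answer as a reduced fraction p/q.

Build up convergents one term at a time:
a_0 = -3: -3/1
a_1 = 10: -29/10
a_2 = 2: -61/21

-61/21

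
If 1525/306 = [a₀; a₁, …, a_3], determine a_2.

Run the Euclidean algorithm, recording each quotient:
⌊1525/306⌋ = 4, remainder 301
⌊306/301⌋ = 1, remainder 5
⌊301/5⌋ = 60, remainder 1

60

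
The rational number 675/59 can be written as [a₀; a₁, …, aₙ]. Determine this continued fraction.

Run the Euclidean algorithm, recording each quotient:
675 ÷ 59 → quotient 11, remainder 26
59 ÷ 26 → quotient 2, remainder 7
26 ÷ 7 → quotient 3, remainder 5
7 ÷ 5 → quotient 1, remainder 2
5 ÷ 2 → quotient 2, remainder 1
2 ÷ 1 → quotient 2, remainder 0

[11; 2, 3, 1, 2, 2]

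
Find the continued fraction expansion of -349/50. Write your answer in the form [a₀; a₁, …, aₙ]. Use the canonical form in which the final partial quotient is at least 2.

-349 = -7·50 + 1, so a_0 = -7
50 = 50·1 + 0, so a_1 = 50

[-7; 50]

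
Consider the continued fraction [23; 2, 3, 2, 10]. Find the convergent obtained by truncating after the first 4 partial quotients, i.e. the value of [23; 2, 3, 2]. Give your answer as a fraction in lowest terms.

375/16

Use the convergent recurrence hₖ = aₖ·hₖ₋₁ + hₖ₋₂ (and likewise for the denominators kₖ):
a_0 = 23: 23/1
a_1 = 2: 47/2
a_2 = 3: 164/7
a_3 = 2: 375/16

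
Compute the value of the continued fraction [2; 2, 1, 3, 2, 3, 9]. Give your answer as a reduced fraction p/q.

1886/799

Use the convergent recurrence hₖ = aₖ·hₖ₋₁ + hₖ₋₂ (and likewise for the denominators kₖ):
a_0 = 2: 2/1
a_1 = 2: 5/2
a_2 = 1: 7/3
a_3 = 3: 26/11
a_4 = 2: 59/25
a_5 = 3: 203/86
a_6 = 9: 1886/799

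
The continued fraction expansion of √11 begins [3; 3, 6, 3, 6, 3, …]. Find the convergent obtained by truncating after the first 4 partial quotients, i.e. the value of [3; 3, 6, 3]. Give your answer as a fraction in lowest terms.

Use the convergent recurrence hₖ = aₖ·hₖ₋₁ + hₖ₋₂ (and likewise for the denominators kₖ):
a_0 = 3: 3/1
a_1 = 3: 10/3
a_2 = 6: 63/19
a_3 = 3: 199/60

199/60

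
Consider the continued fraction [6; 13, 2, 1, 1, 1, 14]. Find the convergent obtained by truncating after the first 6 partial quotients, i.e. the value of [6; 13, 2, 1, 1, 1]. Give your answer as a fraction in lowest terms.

Start with 1.
1 + 1/(1/1) = 1 + 1/1 = 2/1
1 + 1/(2/1) = 1 + 1/2 = 3/2
2 + 1/(3/2) = 2 + 2/3 = 8/3
13 + 1/(8/3) = 13 + 3/8 = 107/8
6 + 1/(107/8) = 6 + 8/107 = 650/107

650/107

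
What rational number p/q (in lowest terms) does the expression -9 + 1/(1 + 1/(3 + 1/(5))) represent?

-173/21

Start with 5.
3 + 1/(5/1) = 3 + 1/5 = 16/5
1 + 1/(16/5) = 1 + 5/16 = 21/16
-9 + 1/(21/16) = -9 + 16/21 = -173/21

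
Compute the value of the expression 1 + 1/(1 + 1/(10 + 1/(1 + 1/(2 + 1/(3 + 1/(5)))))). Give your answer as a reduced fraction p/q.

1187/620

a_0 = 1: 1/1
a_1 = 1: 2/1
a_2 = 10: 21/11
a_3 = 1: 23/12
a_4 = 2: 67/35
a_5 = 3: 224/117
a_6 = 5: 1187/620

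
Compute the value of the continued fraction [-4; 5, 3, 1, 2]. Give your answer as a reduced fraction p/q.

Build up convergents one term at a time:
a_0 = -4: -4/1
a_1 = 5: -19/5
a_2 = 3: -61/16
a_3 = 1: -80/21
a_4 = 2: -221/58

-221/58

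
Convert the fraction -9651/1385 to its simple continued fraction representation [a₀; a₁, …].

-9651 ÷ 1385 → quotient -7, remainder 44
1385 ÷ 44 → quotient 31, remainder 21
44 ÷ 21 → quotient 2, remainder 2
21 ÷ 2 → quotient 10, remainder 1
2 ÷ 1 → quotient 2, remainder 0

[-7; 31, 2, 10, 2]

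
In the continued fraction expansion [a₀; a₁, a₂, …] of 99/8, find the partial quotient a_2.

⌊99/8⌋ = 12, remainder 3
⌊8/3⌋ = 2, remainder 2
⌊3/2⌋ = 1, remainder 1

1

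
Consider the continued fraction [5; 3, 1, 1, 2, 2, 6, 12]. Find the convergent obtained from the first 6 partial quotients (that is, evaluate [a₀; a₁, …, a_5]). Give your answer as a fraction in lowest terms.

227/43

Use the convergent recurrence hₖ = aₖ·hₖ₋₁ + hₖ₋₂ (and likewise for the denominators kₖ):
a_0 = 5: 5/1
a_1 = 3: 16/3
a_2 = 1: 21/4
a_3 = 1: 37/7
a_4 = 2: 95/18
a_5 = 2: 227/43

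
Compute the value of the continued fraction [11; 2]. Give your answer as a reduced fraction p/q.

Compute successive convergents:
a_0 = 11: 11/1
a_1 = 2: 23/2

23/2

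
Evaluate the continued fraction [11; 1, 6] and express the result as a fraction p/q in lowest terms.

83/7

Start with 6.
1 + 1/(6/1) = 1 + 1/6 = 7/6
11 + 1/(7/6) = 11 + 6/7 = 83/7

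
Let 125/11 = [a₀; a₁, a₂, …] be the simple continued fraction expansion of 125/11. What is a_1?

2

125 ÷ 11 → quotient 11, remainder 4
11 ÷ 4 → quotient 2, remainder 3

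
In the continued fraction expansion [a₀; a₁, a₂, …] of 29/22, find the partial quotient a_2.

29 = 1·22 + 7, so a_0 = 1
22 = 3·7 + 1, so a_1 = 3
7 = 7·1 + 0, so a_2 = 7

7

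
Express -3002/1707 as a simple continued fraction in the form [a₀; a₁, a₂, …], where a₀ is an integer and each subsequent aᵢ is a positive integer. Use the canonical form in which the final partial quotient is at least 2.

-3002 = -2·1707 + 412, so a_0 = -2
1707 = 4·412 + 59, so a_1 = 4
412 = 6·59 + 58, so a_2 = 6
59 = 1·58 + 1, so a_3 = 1
58 = 58·1 + 0, so a_4 = 58

[-2; 4, 6, 1, 58]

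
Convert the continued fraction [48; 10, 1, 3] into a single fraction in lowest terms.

2068/43

Build up convergents one term at a time:
a_0 = 48: 48/1
a_1 = 10: 481/10
a_2 = 1: 529/11
a_3 = 3: 2068/43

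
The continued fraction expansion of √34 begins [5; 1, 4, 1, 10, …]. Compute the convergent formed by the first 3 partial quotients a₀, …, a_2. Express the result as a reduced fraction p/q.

Start with 4.
1 + 1/(4/1) = 1 + 1/4 = 5/4
5 + 1/(5/4) = 5 + 4/5 = 29/5

29/5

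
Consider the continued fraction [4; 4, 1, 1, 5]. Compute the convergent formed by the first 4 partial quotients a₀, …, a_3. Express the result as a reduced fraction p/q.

38/9

Build up convergents one term at a time:
a_0 = 4: 4/1
a_1 = 4: 17/4
a_2 = 1: 21/5
a_3 = 1: 38/9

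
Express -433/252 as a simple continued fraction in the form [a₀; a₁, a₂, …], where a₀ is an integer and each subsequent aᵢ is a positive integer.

[-2; 3, 1, 1, 4, 1, 1, 3]

-433 = -2·252 + 71, so a_0 = -2
252 = 3·71 + 39, so a_1 = 3
71 = 1·39 + 32, so a_2 = 1
39 = 1·32 + 7, so a_3 = 1
32 = 4·7 + 4, so a_4 = 4
7 = 1·4 + 3, so a_5 = 1
4 = 1·3 + 1, so a_6 = 1
3 = 3·1 + 0, so a_7 = 3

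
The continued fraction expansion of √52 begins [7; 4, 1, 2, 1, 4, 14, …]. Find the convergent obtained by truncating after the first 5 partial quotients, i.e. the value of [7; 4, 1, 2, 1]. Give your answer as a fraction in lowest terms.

137/19

a_0 = 7: 7/1
a_1 = 4: 29/4
a_2 = 1: 36/5
a_3 = 2: 101/14
a_4 = 1: 137/19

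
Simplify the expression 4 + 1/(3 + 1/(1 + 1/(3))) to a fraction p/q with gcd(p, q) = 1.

Build up convergents one term at a time:
a_0 = 4: 4/1
a_1 = 3: 13/3
a_2 = 1: 17/4
a_3 = 3: 64/15

64/15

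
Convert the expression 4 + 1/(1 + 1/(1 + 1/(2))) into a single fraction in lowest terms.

23/5

a_0 = 4: 4/1
a_1 = 1: 5/1
a_2 = 1: 9/2
a_3 = 2: 23/5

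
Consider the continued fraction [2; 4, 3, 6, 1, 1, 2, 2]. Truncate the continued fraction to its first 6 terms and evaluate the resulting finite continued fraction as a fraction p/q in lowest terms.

395/177

a_0 = 2: 2/1
a_1 = 4: 9/4
a_2 = 3: 29/13
a_3 = 6: 183/82
a_4 = 1: 212/95
a_5 = 1: 395/177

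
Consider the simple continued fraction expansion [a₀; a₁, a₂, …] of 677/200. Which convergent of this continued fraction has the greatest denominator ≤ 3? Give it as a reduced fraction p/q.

a_0 = 3: 3/1  (≤ bound)
a_1 = 2: 7/2  (≤ bound)
a_2 = 1: 10/3  (≤ bound)
a_3 = 1: 17/5  (> 3, stop)

10/3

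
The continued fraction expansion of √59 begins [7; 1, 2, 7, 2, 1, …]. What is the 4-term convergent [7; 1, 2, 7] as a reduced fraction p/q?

Start with 7.
2 + 1/(7/1) = 2 + 1/7 = 15/7
1 + 1/(15/7) = 1 + 7/15 = 22/15
7 + 1/(22/15) = 7 + 15/22 = 169/22

169/22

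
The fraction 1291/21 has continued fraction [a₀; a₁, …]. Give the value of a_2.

10

1291 = 61·21 + 10, so a_0 = 61
21 = 2·10 + 1, so a_1 = 2
10 = 10·1 + 0, so a_2 = 10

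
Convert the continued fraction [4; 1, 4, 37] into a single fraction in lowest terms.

893/186

Start with 37.
4 + 1/(37/1) = 4 + 1/37 = 149/37
1 + 1/(149/37) = 1 + 37/149 = 186/149
4 + 1/(186/149) = 4 + 149/186 = 893/186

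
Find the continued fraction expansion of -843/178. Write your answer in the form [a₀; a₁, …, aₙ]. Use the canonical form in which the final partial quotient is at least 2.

[-5; 3, 1, 3, 1, 2, 3]

Repeatedly divide and take the remainder:
-843 = -5·178 + 47, so a_0 = -5
178 = 3·47 + 37, so a_1 = 3
47 = 1·37 + 10, so a_2 = 1
37 = 3·10 + 7, so a_3 = 3
10 = 1·7 + 3, so a_4 = 1
7 = 2·3 + 1, so a_5 = 2
3 = 3·1 + 0, so a_6 = 3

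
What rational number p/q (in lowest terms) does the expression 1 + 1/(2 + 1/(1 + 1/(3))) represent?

15/11

Start with 3.
1 + 1/(3/1) = 1 + 1/3 = 4/3
2 + 1/(4/3) = 2 + 3/4 = 11/4
1 + 1/(11/4) = 1 + 4/11 = 15/11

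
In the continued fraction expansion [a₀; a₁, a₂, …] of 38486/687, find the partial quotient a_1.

49

Run the Euclidean algorithm, recording each quotient:
⌊38486/687⌋ = 56, remainder 14
⌊687/14⌋ = 49, remainder 1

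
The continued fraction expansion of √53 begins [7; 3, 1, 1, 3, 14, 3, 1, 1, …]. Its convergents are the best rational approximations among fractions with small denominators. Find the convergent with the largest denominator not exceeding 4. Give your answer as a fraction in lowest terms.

29/4

List convergents until the denominator exceeds the bound:
a_0 = 7: 7/1  (≤ bound)
a_1 = 3: 22/3  (≤ bound)
a_2 = 1: 29/4  (≤ bound)
a_3 = 1: 51/7  (> 4, stop)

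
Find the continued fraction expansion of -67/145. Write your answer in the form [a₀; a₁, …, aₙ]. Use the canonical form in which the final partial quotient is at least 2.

⌊-67/145⌋ = -1, remainder 78
⌊145/78⌋ = 1, remainder 67
⌊78/67⌋ = 1, remainder 11
⌊67/11⌋ = 6, remainder 1
⌊11/1⌋ = 11, remainder 0

[-1; 1, 1, 6, 11]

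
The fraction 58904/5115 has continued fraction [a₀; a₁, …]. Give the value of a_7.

7

Repeatedly divide and take the remainder:
58904 ÷ 5115 → quotient 11, remainder 2639
5115 ÷ 2639 → quotient 1, remainder 2476
2639 ÷ 2476 → quotient 1, remainder 163
2476 ÷ 163 → quotient 15, remainder 31
163 ÷ 31 → quotient 5, remainder 8
31 ÷ 8 → quotient 3, remainder 7
8 ÷ 7 → quotient 1, remainder 1
7 ÷ 1 → quotient 7, remainder 0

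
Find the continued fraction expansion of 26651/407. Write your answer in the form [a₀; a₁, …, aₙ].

[65; 2, 13, 15]

26651 = 65·407 + 196, so a_0 = 65
407 = 2·196 + 15, so a_1 = 2
196 = 13·15 + 1, so a_2 = 13
15 = 15·1 + 0, so a_3 = 15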